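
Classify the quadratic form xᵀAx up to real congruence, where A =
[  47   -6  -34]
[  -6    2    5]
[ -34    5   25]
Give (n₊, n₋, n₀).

step 0: pivot 47 → sign +
step 1: pivot 58/47 → sign +
step 2: pivot 3/58 → sign +
signature = (3, 0, 0)

Answer: (3, 0, 0)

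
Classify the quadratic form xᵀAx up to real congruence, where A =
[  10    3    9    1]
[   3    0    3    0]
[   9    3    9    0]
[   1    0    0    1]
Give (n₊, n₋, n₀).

Answer: (2, 1, 1)

Derivation:
step 0: pivot 10 → sign +
step 1: pivot -9/10 → sign −
step 2: pivot 1 → sign +
step 3: row/col 3 already zero → sign 0
signature = (2, 1, 1)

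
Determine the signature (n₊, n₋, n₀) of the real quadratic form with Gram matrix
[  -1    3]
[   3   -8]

Answer: (1, 1, 0)

Derivation:
step 0: pivot -1 → sign −
step 1: pivot 1 → sign +
signature = (1, 1, 0)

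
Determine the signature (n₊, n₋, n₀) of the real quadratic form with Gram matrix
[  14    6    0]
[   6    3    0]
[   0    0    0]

step 0: pivot 14 → sign +
step 1: pivot 3/7 → sign +
step 2: row/col 2 already zero → sign 0
signature = (2, 0, 1)

Answer: (2, 0, 1)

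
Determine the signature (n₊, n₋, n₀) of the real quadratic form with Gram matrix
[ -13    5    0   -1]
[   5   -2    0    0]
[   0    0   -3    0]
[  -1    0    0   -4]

Answer: (0, 4, 0)

Derivation:
step 0: pivot -13 → sign −
step 1: pivot -1/13 → sign −
step 2: pivot -3 → sign −
step 3: pivot -2 → sign −
signature = (0, 4, 0)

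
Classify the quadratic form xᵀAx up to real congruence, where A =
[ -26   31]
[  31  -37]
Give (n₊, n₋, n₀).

Answer: (0, 2, 0)

Derivation:
step 0: pivot -26 → sign −
step 1: pivot -1/26 → sign −
signature = (0, 2, 0)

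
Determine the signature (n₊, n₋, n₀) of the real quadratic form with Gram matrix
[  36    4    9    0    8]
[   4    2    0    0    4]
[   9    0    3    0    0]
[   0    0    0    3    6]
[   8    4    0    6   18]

Answer: (4, 1, 0)

Derivation:
step 0: pivot 36 → sign +
step 1: pivot 14/9 → sign +
step 2: pivot 3/28 → sign +
step 3: pivot 3 → sign +
step 4: pivot -2 → sign −
signature = (4, 1, 0)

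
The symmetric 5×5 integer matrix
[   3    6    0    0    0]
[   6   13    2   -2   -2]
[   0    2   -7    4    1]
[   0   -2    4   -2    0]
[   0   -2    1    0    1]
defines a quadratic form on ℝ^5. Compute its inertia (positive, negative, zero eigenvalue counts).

Answer: (2, 2, 1)

Derivation:
step 0: pivot 3 → sign +
step 1: pivot 1 → sign +
step 2: pivot -11 → sign −
step 3: pivot -2/11 → sign −
step 4: row/col 4 already zero → sign 0
signature = (2, 2, 1)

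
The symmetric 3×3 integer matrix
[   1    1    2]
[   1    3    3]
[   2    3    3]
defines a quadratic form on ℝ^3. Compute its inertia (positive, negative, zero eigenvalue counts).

step 0: pivot 1 → sign +
step 1: pivot 2 → sign +
step 2: pivot -3/2 → sign −
signature = (2, 1, 0)

Answer: (2, 1, 0)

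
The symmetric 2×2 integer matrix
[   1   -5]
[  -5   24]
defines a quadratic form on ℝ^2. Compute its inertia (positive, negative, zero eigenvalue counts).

Answer: (1, 1, 0)

Derivation:
step 0: pivot 1 → sign +
step 1: pivot -1 → sign −
signature = (1, 1, 0)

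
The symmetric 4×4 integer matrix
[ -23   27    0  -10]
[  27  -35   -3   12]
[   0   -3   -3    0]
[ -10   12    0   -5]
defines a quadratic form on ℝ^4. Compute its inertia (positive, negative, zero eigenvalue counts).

step 0: pivot -23 → sign −
step 1: pivot -76/23 → sign −
step 2: pivot -21/76 → sign −
step 3: pivot -3/7 → sign −
signature = (0, 4, 0)

Answer: (0, 4, 0)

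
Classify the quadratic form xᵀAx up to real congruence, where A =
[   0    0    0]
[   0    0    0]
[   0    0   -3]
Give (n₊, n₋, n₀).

Answer: (0, 1, 2)

Derivation:
step 0: pivot -3 → sign −
step 1: row/col 1 already zero → sign 0
step 2: row/col 2 already zero → sign 0
signature = (0, 1, 2)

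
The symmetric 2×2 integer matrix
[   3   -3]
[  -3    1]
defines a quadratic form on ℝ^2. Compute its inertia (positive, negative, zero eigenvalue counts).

Answer: (1, 1, 0)

Derivation:
step 0: pivot 3 → sign +
step 1: pivot -2 → sign −
signature = (1, 1, 0)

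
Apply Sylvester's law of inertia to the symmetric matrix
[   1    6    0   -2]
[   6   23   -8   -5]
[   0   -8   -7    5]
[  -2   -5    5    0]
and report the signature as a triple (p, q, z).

Answer: (1, 2, 1)

Derivation:
step 0: pivot 1 → sign +
step 1: pivot -13 → sign −
step 2: pivot -27/13 → sign −
step 3: row/col 3 already zero → sign 0
signature = (1, 2, 1)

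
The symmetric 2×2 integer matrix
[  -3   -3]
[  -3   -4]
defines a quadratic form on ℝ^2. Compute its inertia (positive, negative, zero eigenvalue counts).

Answer: (0, 2, 0)

Derivation:
step 0: pivot -3 → sign −
step 1: pivot -1 → sign −
signature = (0, 2, 0)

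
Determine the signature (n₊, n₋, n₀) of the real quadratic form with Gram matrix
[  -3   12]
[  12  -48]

step 0: pivot -3 → sign −
step 1: row/col 1 already zero → sign 0
signature = (0, 1, 1)

Answer: (0, 1, 1)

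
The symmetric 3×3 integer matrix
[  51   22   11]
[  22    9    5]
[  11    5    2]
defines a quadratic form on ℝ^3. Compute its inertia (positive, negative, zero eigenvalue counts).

step 0: pivot 51 → sign +
step 1: pivot -25/51 → sign −
step 2: pivot -6/25 → sign −
signature = (1, 2, 0)

Answer: (1, 2, 0)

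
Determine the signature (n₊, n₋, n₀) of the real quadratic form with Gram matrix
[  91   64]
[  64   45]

step 0: pivot 91 → sign +
step 1: pivot -1/91 → sign −
signature = (1, 1, 0)

Answer: (1, 1, 0)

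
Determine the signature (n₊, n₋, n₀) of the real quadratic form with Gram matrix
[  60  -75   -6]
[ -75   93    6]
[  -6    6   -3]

Answer: (1, 2, 0)

Derivation:
step 0: pivot 60 → sign +
step 1: pivot -3/4 → sign −
step 2: pivot -3/5 → sign −
signature = (1, 2, 0)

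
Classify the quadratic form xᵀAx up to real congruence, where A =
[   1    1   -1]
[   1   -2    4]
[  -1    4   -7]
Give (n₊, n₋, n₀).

Answer: (2, 1, 0)

Derivation:
step 0: pivot 1 → sign +
step 1: pivot -3 → sign −
step 2: pivot 1/3 → sign +
signature = (2, 1, 0)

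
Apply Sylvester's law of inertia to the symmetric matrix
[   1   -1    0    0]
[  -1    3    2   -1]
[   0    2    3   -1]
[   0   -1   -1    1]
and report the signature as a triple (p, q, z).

Answer: (4, 0, 0)

Derivation:
step 0: pivot 1 → sign +
step 1: pivot 2 → sign +
step 2: pivot 1 → sign +
step 3: pivot 1/2 → sign +
signature = (4, 0, 0)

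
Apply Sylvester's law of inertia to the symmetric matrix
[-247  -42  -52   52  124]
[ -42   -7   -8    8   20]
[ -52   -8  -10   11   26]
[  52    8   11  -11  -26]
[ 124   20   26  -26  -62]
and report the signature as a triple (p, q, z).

Answer: (2, 3, 0)

Derivation:
step 0: pivot -247 → sign −
step 1: pivot 35/247 → sign +
step 2: pivot -142/35 → sign −
step 3: pivot 177/142 → sign +
step 4: pivot -6/59 → sign −
signature = (2, 3, 0)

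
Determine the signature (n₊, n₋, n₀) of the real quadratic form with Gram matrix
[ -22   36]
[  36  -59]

Answer: (0, 2, 0)

Derivation:
step 0: pivot -22 → sign −
step 1: pivot -1/11 → sign −
signature = (0, 2, 0)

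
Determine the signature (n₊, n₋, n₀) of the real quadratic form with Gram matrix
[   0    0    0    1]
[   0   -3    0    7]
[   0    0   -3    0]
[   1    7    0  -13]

Answer: (1, 3, 0)

Derivation:
step 0: pivot -3 → sign −
step 1: pivot -3 → sign −
step 2: pivot 10/3 → sign +
step 3: pivot -3/10 → sign −
signature = (1, 3, 0)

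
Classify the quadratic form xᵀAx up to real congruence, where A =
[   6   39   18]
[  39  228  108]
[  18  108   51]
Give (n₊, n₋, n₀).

step 0: pivot 6 → sign +
step 1: pivot -51/2 → sign −
step 2: pivot 3/17 → sign +
signature = (2, 1, 0)

Answer: (2, 1, 0)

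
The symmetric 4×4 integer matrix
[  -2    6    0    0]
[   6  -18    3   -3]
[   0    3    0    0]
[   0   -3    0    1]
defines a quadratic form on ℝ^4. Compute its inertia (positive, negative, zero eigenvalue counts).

Answer: (2, 2, 0)

Derivation:
step 0: pivot -2 → sign −
step 1: pivot 6 → sign +
step 2: pivot -3/2 → sign −
step 3: pivot 1 → sign +
signature = (2, 2, 0)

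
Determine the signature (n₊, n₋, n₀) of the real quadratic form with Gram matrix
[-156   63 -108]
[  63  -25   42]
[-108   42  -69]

Answer: (1, 2, 0)

Derivation:
step 0: pivot -156 → sign −
step 1: pivot 23/52 → sign +
step 2: pivot -3/23 → sign −
signature = (1, 2, 0)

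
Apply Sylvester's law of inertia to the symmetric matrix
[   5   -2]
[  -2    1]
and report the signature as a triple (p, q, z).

step 0: pivot 5 → sign +
step 1: pivot 1/5 → sign +
signature = (2, 0, 0)

Answer: (2, 0, 0)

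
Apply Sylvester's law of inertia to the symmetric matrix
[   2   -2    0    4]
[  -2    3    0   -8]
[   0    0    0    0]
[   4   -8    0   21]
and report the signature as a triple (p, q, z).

Answer: (2, 1, 1)

Derivation:
step 0: pivot 2 → sign +
step 1: pivot 1 → sign +
step 2: pivot -3 → sign −
step 3: row/col 3 already zero → sign 0
signature = (2, 1, 1)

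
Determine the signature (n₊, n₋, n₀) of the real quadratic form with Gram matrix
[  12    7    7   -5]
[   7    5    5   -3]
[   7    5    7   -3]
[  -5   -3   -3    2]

Answer: (3, 1, 0)

Derivation:
step 0: pivot 12 → sign +
step 1: pivot 11/12 → sign +
step 2: pivot 2 → sign +
step 3: pivot -1/11 → sign −
signature = (3, 1, 0)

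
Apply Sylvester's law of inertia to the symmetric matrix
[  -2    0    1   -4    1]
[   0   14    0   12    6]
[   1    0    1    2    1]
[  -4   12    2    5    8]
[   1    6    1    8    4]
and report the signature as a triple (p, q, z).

Answer: (4, 1, 0)

Derivation:
step 0: pivot -2 → sign −
step 1: pivot 14 → sign +
step 2: pivot 3/2 → sign +
step 3: pivot 19/7 → sign +
step 4: pivot 3/19 → sign +
signature = (4, 1, 0)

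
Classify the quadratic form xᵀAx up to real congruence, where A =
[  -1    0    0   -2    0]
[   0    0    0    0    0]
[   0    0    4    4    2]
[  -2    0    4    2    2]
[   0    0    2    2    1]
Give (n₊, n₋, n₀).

Answer: (2, 1, 2)

Derivation:
step 0: pivot -1 → sign −
step 1: pivot 4 → sign +
step 2: pivot 2 → sign +
step 3: row/col 3 already zero → sign 0
step 4: row/col 4 already zero → sign 0
signature = (2, 1, 2)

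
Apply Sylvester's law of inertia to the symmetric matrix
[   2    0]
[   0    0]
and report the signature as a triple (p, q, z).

Answer: (1, 0, 1)

Derivation:
step 0: pivot 2 → sign +
step 1: row/col 1 already zero → sign 0
signature = (1, 0, 1)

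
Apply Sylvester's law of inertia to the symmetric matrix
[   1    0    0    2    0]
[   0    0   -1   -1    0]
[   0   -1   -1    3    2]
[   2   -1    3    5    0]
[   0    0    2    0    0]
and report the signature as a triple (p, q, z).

step 0: pivot 1 → sign +
step 1: pivot -1 → sign −
step 2: pivot 1 → sign +
step 3: pivot -6 → sign −
step 4: pivot 2/3 → sign +
signature = (3, 2, 0)

Answer: (3, 2, 0)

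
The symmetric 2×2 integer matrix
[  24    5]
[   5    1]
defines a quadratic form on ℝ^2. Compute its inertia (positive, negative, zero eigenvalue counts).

Answer: (1, 1, 0)

Derivation:
step 0: pivot 24 → sign +
step 1: pivot -1/24 → sign −
signature = (1, 1, 0)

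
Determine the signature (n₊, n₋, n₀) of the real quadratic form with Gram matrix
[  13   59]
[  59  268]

step 0: pivot 13 → sign +
step 1: pivot 3/13 → sign +
signature = (2, 0, 0)

Answer: (2, 0, 0)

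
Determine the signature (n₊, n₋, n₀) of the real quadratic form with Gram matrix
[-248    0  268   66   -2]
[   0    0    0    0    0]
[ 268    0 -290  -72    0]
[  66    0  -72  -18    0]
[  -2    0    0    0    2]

Answer: (1, 2, 2)

Derivation:
step 0: pivot -248 → sign −
step 1: pivot -12/31 → sign −
step 2: pivot 3/4 → sign +
step 3: row/col 3 already zero → sign 0
step 4: row/col 4 already zero → sign 0
signature = (1, 2, 2)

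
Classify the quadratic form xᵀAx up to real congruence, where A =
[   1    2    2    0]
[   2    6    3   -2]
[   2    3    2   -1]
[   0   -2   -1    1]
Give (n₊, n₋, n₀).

Answer: (3, 1, 0)

Derivation:
step 0: pivot 1 → sign +
step 1: pivot 2 → sign +
step 2: pivot -5/2 → sign −
step 3: pivot 3/5 → sign +
signature = (3, 1, 0)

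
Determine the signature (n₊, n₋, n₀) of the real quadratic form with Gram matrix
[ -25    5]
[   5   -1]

Answer: (0, 1, 1)

Derivation:
step 0: pivot -25 → sign −
step 1: row/col 1 already zero → sign 0
signature = (0, 1, 1)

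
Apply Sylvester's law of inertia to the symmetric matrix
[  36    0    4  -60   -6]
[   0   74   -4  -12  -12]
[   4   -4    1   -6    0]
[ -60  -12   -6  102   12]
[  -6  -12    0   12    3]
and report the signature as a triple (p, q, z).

Answer: (4, 0, 1)

Derivation:
step 0: pivot 36 → sign +
step 1: pivot 74 → sign +
step 2: pivot 113/333 → sign +
step 3: pivot 6/113 → sign +
step 4: row/col 4 already zero → sign 0
signature = (4, 0, 1)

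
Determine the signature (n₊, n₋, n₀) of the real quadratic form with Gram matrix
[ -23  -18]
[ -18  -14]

Answer: (1, 1, 0)

Derivation:
step 0: pivot -23 → sign −
step 1: pivot 2/23 → sign +
signature = (1, 1, 0)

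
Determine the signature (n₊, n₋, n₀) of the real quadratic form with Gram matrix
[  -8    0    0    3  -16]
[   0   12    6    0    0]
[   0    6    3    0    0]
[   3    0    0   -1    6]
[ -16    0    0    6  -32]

Answer: (2, 1, 2)

Derivation:
step 0: pivot -8 → sign −
step 1: pivot 12 → sign +
step 2: pivot 1/8 → sign +
step 3: row/col 3 already zero → sign 0
step 4: row/col 4 already zero → sign 0
signature = (2, 1, 2)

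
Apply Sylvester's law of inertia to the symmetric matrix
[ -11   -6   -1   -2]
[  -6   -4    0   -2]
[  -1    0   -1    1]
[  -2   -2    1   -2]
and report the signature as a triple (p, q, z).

step 0: pivot -11 → sign −
step 1: pivot -8/11 → sign −
step 2: pivot -1/2 → sign −
step 3: row/col 3 already zero → sign 0
signature = (0, 3, 1)

Answer: (0, 3, 1)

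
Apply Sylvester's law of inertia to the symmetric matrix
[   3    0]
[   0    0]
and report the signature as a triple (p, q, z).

Answer: (1, 0, 1)

Derivation:
step 0: pivot 3 → sign +
step 1: row/col 1 already zero → sign 0
signature = (1, 0, 1)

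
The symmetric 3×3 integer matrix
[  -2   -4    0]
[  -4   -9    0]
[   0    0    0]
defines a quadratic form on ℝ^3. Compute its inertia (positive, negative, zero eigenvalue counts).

step 0: pivot -2 → sign −
step 1: pivot -1 → sign −
step 2: row/col 2 already zero → sign 0
signature = (0, 2, 1)

Answer: (0, 2, 1)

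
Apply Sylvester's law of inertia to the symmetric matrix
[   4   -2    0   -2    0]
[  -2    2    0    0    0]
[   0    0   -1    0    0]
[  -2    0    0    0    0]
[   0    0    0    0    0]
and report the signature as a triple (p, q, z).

Answer: (2, 2, 1)

Derivation:
step 0: pivot 4 → sign +
step 1: pivot 1 → sign +
step 2: pivot -1 → sign −
step 3: pivot -2 → sign −
step 4: row/col 4 already zero → sign 0
signature = (2, 2, 1)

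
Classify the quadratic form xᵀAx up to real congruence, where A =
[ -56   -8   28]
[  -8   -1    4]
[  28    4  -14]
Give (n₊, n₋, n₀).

Answer: (1, 1, 1)

Derivation:
step 0: pivot -56 → sign −
step 1: pivot 1/7 → sign +
step 2: row/col 2 already zero → sign 0
signature = (1, 1, 1)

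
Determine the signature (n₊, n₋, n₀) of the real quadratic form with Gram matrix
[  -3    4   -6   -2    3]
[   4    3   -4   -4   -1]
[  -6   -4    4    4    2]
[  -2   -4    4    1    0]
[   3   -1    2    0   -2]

Answer: (1, 3, 1)

Derivation:
step 0: pivot -3 → sign −
step 1: pivot 25/3 → sign +
step 2: pivot -32/25 → sign −
step 3: pivot -1 → sign −
step 4: row/col 4 already zero → sign 0
signature = (1, 3, 1)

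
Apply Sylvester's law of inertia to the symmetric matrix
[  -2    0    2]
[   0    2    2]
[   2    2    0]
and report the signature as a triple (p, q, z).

step 0: pivot -2 → sign −
step 1: pivot 2 → sign +
step 2: row/col 2 already zero → sign 0
signature = (1, 1, 1)

Answer: (1, 1, 1)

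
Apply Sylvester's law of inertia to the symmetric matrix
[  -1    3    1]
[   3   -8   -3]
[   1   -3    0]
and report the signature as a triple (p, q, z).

Answer: (2, 1, 0)

Derivation:
step 0: pivot -1 → sign −
step 1: pivot 1 → sign +
step 2: pivot 1 → sign +
signature = (2, 1, 0)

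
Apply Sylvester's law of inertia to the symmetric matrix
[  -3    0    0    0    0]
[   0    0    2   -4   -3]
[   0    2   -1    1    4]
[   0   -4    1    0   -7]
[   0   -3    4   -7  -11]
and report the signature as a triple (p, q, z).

Answer: (2, 3, 0)

Derivation:
step 0: pivot -3 → sign −
step 1: pivot -1 → sign −
step 2: pivot 4 → sign +
step 3: pivot -5/4 → sign −
step 4: pivot 1/5 → sign +
signature = (2, 3, 0)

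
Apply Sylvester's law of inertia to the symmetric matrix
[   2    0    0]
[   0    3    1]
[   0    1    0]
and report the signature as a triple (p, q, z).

step 0: pivot 2 → sign +
step 1: pivot 3 → sign +
step 2: pivot -1/3 → sign −
signature = (2, 1, 0)

Answer: (2, 1, 0)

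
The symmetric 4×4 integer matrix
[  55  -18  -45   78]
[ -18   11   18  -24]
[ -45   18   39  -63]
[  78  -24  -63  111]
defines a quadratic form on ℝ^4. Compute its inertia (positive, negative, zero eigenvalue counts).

step 0: pivot 55 → sign +
step 1: pivot 281/55 → sign +
step 2: pivot 24/281 → sign +
step 3: pivot -3/8 → sign −
signature = (3, 1, 0)

Answer: (3, 1, 0)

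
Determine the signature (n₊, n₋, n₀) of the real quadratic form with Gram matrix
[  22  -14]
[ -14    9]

step 0: pivot 22 → sign +
step 1: pivot 1/11 → sign +
signature = (2, 0, 0)

Answer: (2, 0, 0)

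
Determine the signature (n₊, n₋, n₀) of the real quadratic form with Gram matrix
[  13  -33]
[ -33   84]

Answer: (2, 0, 0)

Derivation:
step 0: pivot 13 → sign +
step 1: pivot 3/13 → sign +
signature = (2, 0, 0)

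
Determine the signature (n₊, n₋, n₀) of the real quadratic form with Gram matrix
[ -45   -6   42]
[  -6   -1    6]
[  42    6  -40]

Answer: (0, 2, 1)

Derivation:
step 0: pivot -45 → sign −
step 1: pivot -1/5 → sign −
step 2: row/col 2 already zero → sign 0
signature = (0, 2, 1)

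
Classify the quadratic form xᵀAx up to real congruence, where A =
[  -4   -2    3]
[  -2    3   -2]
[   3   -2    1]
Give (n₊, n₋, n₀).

Answer: (2, 1, 0)

Derivation:
step 0: pivot -4 → sign −
step 1: pivot 4 → sign +
step 2: pivot 3/16 → sign +
signature = (2, 1, 0)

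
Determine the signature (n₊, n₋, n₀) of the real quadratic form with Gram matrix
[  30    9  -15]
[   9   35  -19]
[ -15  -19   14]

Answer: (2, 1, 0)

Derivation:
step 0: pivot 30 → sign +
step 1: pivot 323/10 → sign +
step 2: pivot -3/323 → sign −
signature = (2, 1, 0)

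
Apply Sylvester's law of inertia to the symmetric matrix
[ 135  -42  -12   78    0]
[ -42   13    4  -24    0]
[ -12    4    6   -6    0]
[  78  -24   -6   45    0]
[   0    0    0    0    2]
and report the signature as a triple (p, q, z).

Answer: (4, 1, 0)

Derivation:
step 0: pivot 135 → sign +
step 1: pivot -1/15 → sign −
step 2: pivot 6 → sign +
step 3: pivot 1/3 → sign +
step 4: pivot 2 → sign +
signature = (4, 1, 0)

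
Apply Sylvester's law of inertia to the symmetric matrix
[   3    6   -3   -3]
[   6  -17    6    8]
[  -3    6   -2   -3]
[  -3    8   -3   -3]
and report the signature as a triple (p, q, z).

step 0: pivot 3 → sign +
step 1: pivot -29 → sign −
step 2: pivot -1/29 → sign −
step 3: pivot 2 → sign +
signature = (2, 2, 0)

Answer: (2, 2, 0)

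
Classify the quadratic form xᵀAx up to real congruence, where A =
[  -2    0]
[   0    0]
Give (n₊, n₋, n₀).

step 0: pivot -2 → sign −
step 1: row/col 1 already zero → sign 0
signature = (0, 1, 1)

Answer: (0, 1, 1)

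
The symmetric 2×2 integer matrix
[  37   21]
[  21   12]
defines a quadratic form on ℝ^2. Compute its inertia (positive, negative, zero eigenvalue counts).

Answer: (2, 0, 0)

Derivation:
step 0: pivot 37 → sign +
step 1: pivot 3/37 → sign +
signature = (2, 0, 0)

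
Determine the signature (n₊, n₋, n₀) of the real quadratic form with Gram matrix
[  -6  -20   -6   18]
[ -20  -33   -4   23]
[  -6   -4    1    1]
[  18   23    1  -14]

Answer: (1, 3, 0)

Derivation:
step 0: pivot -6 → sign −
step 1: pivot 101/3 → sign +
step 2: pivot -61/101 → sign −
step 3: pivot -6/61 → sign −
signature = (1, 3, 0)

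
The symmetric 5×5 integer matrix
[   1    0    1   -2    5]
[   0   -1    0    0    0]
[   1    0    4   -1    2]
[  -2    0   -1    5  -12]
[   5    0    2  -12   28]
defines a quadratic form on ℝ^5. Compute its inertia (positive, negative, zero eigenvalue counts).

Answer: (3, 2, 0)

Derivation:
step 0: pivot 1 → sign +
step 1: pivot -1 → sign −
step 2: pivot 3 → sign +
step 3: pivot 2/3 → sign +
step 4: pivot -3/2 → sign −
signature = (3, 2, 0)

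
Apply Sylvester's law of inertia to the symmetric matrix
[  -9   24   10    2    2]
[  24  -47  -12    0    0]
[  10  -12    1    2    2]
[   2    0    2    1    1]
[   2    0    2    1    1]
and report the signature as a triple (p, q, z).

Answer: (2, 2, 1)

Derivation:
step 0: pivot -9 → sign −
step 1: pivot 17 → sign +
step 2: pivot -83/153 → sign −
step 3: pivot 3/83 → sign +
step 4: row/col 4 already zero → sign 0
signature = (2, 2, 1)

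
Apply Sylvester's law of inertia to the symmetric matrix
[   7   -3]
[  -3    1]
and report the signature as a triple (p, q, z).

Answer: (1, 1, 0)

Derivation:
step 0: pivot 7 → sign +
step 1: pivot -2/7 → sign −
signature = (1, 1, 0)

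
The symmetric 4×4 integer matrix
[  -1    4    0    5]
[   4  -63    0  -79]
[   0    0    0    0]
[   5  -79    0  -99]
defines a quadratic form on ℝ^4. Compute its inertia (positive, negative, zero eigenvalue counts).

Answer: (1, 2, 1)

Derivation:
step 0: pivot -1 → sign −
step 1: pivot -47 → sign −
step 2: pivot 3/47 → sign +
step 3: row/col 3 already zero → sign 0
signature = (1, 2, 1)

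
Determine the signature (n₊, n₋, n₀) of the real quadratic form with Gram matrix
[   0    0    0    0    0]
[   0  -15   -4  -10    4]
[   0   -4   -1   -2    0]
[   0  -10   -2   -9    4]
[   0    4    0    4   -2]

step 0: pivot -15 → sign −
step 1: pivot 1/15 → sign +
step 2: pivot -9 → sign −
step 3: pivot -2 → sign −
step 4: row/col 4 already zero → sign 0
signature = (1, 3, 1)

Answer: (1, 3, 1)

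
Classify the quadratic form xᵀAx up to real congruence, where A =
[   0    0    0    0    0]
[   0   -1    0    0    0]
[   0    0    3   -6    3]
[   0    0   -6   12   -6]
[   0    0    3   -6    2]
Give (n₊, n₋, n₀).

Answer: (1, 2, 2)

Derivation:
step 0: pivot -1 → sign −
step 1: pivot 3 → sign +
step 2: pivot -1 → sign −
step 3: row/col 3 already zero → sign 0
step 4: row/col 4 already zero → sign 0
signature = (1, 2, 2)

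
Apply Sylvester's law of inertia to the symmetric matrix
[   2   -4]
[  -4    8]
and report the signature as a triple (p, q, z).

step 0: pivot 2 → sign +
step 1: row/col 1 already zero → sign 0
signature = (1, 0, 1)

Answer: (1, 0, 1)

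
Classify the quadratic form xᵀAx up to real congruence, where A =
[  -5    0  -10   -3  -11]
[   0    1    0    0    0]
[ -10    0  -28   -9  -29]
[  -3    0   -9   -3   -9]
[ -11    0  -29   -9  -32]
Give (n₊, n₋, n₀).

step 0: pivot -5 → sign −
step 1: pivot 1 → sign +
step 2: pivot -8 → sign −
step 3: pivot -3/40 → sign −
step 4: pivot -1 → sign −
signature = (1, 4, 0)

Answer: (1, 4, 0)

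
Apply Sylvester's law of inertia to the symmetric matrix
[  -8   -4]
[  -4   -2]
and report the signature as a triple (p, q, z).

Answer: (0, 1, 1)

Derivation:
step 0: pivot -8 → sign −
step 1: row/col 1 already zero → sign 0
signature = (0, 1, 1)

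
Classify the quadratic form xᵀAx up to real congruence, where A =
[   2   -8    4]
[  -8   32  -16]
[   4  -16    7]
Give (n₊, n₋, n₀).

Answer: (1, 1, 1)

Derivation:
step 0: pivot 2 → sign +
step 1: pivot -1 → sign −
step 2: row/col 2 already zero → sign 0
signature = (1, 1, 1)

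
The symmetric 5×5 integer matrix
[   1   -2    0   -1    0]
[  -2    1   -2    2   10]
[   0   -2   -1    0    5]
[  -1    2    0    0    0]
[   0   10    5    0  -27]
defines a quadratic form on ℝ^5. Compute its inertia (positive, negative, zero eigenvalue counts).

step 0: pivot 1 → sign +
step 1: pivot -3 → sign −
step 2: pivot 1/3 → sign +
step 3: pivot -1 → sign −
step 4: pivot -2 → sign −
signature = (2, 3, 0)

Answer: (2, 3, 0)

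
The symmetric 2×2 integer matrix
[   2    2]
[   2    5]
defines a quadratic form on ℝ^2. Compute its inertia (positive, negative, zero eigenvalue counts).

step 0: pivot 2 → sign +
step 1: pivot 3 → sign +
signature = (2, 0, 0)

Answer: (2, 0, 0)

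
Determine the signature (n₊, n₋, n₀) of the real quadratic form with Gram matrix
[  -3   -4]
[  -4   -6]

Answer: (0, 2, 0)

Derivation:
step 0: pivot -3 → sign −
step 1: pivot -2/3 → sign −
signature = (0, 2, 0)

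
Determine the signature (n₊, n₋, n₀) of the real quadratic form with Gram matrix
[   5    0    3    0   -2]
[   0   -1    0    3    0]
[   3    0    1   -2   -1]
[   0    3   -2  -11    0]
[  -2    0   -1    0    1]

Answer: (3, 2, 0)

Derivation:
step 0: pivot 5 → sign +
step 1: pivot -1 → sign −
step 2: pivot -4/5 → sign −
step 3: pivot 3 → sign +
step 4: pivot 1/6 → sign +
signature = (3, 2, 0)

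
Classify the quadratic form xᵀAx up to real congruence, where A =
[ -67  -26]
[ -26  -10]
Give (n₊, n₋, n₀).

step 0: pivot -67 → sign −
step 1: pivot 6/67 → sign +
signature = (1, 1, 0)

Answer: (1, 1, 0)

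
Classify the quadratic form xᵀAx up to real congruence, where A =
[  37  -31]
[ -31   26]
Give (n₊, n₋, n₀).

Answer: (2, 0, 0)

Derivation:
step 0: pivot 37 → sign +
step 1: pivot 1/37 → sign +
signature = (2, 0, 0)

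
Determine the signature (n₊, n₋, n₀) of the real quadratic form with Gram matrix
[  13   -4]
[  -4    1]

Answer: (1, 1, 0)

Derivation:
step 0: pivot 13 → sign +
step 1: pivot -3/13 → sign −
signature = (1, 1, 0)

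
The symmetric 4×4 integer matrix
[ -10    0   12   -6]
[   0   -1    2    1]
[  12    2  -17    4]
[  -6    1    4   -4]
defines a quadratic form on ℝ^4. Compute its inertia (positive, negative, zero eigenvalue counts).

Answer: (1, 3, 0)

Derivation:
step 0: pivot -10 → sign −
step 1: pivot -1 → sign −
step 2: pivot 7/5 → sign +
step 3: pivot -3/7 → sign −
signature = (1, 3, 0)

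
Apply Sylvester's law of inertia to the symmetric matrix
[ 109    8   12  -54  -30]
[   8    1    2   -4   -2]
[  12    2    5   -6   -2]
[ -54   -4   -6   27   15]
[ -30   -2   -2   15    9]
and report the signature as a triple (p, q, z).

Answer: (4, 1, 0)

Derivation:
step 0: pivot 109 → sign +
step 1: pivot 45/109 → sign +
step 2: pivot 29/45 → sign +
step 3: pivot 7/29 → sign +
step 4: pivot -2/7 → sign −
signature = (4, 1, 0)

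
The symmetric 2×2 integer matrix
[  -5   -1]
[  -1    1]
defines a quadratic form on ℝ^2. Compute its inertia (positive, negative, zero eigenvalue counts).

Answer: (1, 1, 0)

Derivation:
step 0: pivot -5 → sign −
step 1: pivot 6/5 → sign +
signature = (1, 1, 0)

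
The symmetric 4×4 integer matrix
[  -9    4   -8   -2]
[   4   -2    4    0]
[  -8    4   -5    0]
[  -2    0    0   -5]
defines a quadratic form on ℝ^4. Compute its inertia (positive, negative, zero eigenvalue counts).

Answer: (1, 3, 0)

Derivation:
step 0: pivot -9 → sign −
step 1: pivot -2/9 → sign −
step 2: pivot 3 → sign +
step 3: pivot -1 → sign −
signature = (1, 3, 0)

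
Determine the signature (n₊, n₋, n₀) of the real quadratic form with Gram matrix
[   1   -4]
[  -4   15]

Answer: (1, 1, 0)

Derivation:
step 0: pivot 1 → sign +
step 1: pivot -1 → sign −
signature = (1, 1, 0)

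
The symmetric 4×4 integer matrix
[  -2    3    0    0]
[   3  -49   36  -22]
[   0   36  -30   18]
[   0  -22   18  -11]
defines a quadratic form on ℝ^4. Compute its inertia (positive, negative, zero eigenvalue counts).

Answer: (0, 4, 0)

Derivation:
step 0: pivot -2 → sign −
step 1: pivot -89/2 → sign −
step 2: pivot -78/89 → sign −
step 3: pivot -1/13 → sign −
signature = (0, 4, 0)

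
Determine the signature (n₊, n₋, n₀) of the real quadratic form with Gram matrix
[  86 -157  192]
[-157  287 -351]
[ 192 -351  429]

step 0: pivot 86 → sign +
step 1: pivot 33/86 → sign +
step 2: pivot -3/11 → sign −
signature = (2, 1, 0)

Answer: (2, 1, 0)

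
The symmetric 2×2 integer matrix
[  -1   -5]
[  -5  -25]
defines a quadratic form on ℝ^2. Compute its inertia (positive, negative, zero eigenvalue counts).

Answer: (0, 1, 1)

Derivation:
step 0: pivot -1 → sign −
step 1: row/col 1 already zero → sign 0
signature = (0, 1, 1)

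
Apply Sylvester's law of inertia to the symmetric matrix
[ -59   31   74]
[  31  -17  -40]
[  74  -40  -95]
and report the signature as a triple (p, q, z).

Answer: (0, 3, 0)

Derivation:
step 0: pivot -59 → sign −
step 1: pivot -42/59 → sign −
step 2: pivot -3/7 → sign −
signature = (0, 3, 0)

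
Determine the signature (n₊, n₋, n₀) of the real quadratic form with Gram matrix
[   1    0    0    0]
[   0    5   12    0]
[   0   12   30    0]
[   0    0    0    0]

step 0: pivot 1 → sign +
step 1: pivot 5 → sign +
step 2: pivot 6/5 → sign +
step 3: row/col 3 already zero → sign 0
signature = (3, 0, 1)

Answer: (3, 0, 1)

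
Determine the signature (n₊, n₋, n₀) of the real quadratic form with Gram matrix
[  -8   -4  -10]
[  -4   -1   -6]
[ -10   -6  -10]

step 0: pivot -8 → sign −
step 1: pivot 1 → sign +
step 2: pivot 3/2 → sign +
signature = (2, 1, 0)

Answer: (2, 1, 0)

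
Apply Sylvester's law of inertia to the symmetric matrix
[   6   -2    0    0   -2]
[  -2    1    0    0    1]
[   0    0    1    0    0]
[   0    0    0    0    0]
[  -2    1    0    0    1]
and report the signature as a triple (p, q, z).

step 0: pivot 6 → sign +
step 1: pivot 1/3 → sign +
step 2: pivot 1 → sign +
step 3: row/col 3 already zero → sign 0
step 4: row/col 4 already zero → sign 0
signature = (3, 0, 2)

Answer: (3, 0, 2)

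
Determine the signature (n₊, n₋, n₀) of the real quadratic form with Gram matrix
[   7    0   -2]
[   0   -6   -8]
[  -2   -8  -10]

Answer: (2, 1, 0)

Derivation:
step 0: pivot 7 → sign +
step 1: pivot -6 → sign −
step 2: pivot 2/21 → sign +
signature = (2, 1, 0)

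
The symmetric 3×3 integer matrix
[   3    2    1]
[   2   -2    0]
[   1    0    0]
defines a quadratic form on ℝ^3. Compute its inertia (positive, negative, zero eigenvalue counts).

Answer: (1, 2, 0)

Derivation:
step 0: pivot 3 → sign +
step 1: pivot -10/3 → sign −
step 2: pivot -1/5 → sign −
signature = (1, 2, 0)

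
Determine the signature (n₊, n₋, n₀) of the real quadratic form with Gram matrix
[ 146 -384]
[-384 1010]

step 0: pivot 146 → sign +
step 1: pivot 2/73 → sign +
signature = (2, 0, 0)

Answer: (2, 0, 0)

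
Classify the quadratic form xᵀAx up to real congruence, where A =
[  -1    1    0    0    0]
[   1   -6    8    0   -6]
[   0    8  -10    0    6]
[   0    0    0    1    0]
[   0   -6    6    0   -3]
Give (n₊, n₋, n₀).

step 0: pivot -1 → sign −
step 1: pivot -5 → sign −
step 2: pivot 14/5 → sign +
step 3: pivot 1 → sign +
step 4: pivot -3/7 → sign −
signature = (2, 3, 0)

Answer: (2, 3, 0)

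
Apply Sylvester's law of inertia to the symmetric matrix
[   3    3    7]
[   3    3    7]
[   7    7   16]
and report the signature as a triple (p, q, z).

Answer: (1, 1, 1)

Derivation:
step 0: pivot 3 → sign +
step 1: pivot -1/3 → sign −
step 2: row/col 2 already zero → sign 0
signature = (1, 1, 1)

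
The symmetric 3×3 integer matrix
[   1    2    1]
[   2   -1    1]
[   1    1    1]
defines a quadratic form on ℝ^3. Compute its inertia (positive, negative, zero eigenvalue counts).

step 0: pivot 1 → sign +
step 1: pivot -5 → sign −
step 2: pivot 1/5 → sign +
signature = (2, 1, 0)

Answer: (2, 1, 0)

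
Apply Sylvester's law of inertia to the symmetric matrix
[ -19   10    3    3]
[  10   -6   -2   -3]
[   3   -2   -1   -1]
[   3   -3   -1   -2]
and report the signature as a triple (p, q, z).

step 0: pivot -19 → sign −
step 1: pivot -14/19 → sign −
step 2: pivot -2/7 → sign −
step 3: pivot 3/2 → sign +
signature = (1, 3, 0)

Answer: (1, 3, 0)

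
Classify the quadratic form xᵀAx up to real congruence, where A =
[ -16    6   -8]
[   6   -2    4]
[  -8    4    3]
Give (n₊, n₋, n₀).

step 0: pivot -16 → sign −
step 1: pivot 1/4 → sign +
step 2: pivot 3 → sign +
signature = (2, 1, 0)

Answer: (2, 1, 0)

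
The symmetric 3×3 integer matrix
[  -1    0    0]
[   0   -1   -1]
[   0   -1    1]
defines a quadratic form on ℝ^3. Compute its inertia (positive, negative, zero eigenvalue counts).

Answer: (1, 2, 0)

Derivation:
step 0: pivot -1 → sign −
step 1: pivot -1 → sign −
step 2: pivot 2 → sign +
signature = (1, 2, 0)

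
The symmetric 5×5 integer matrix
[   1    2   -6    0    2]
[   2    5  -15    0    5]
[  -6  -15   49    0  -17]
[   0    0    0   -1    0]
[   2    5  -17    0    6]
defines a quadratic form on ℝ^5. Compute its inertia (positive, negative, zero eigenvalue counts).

step 0: pivot 1 → sign +
step 1: pivot 1 → sign +
step 2: pivot 4 → sign +
step 3: pivot -1 → sign −
step 4: row/col 4 already zero → sign 0
signature = (3, 1, 1)

Answer: (3, 1, 1)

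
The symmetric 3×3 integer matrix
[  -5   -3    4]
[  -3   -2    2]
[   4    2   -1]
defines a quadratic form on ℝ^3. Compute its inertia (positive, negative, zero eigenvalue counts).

step 0: pivot -5 → sign −
step 1: pivot -1/5 → sign −
step 2: pivot 3 → sign +
signature = (1, 2, 0)

Answer: (1, 2, 0)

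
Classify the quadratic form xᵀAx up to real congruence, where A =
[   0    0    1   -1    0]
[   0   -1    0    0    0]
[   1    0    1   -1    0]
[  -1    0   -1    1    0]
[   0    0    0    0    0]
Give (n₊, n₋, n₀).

step 0: pivot -1 → sign −
step 1: pivot 1 → sign +
step 2: pivot -1 → sign −
step 3: row/col 3 already zero → sign 0
step 4: row/col 4 already zero → sign 0
signature = (1, 2, 2)

Answer: (1, 2, 2)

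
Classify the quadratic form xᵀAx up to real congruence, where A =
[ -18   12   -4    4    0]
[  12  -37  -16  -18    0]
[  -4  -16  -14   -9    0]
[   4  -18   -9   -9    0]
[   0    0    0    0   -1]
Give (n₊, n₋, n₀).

step 0: pivot -18 → sign −
step 1: pivot -29 → sign −
step 2: pivot -286/261 → sign −
step 3: pivot -1/286 → sign −
step 4: pivot -1 → sign −
signature = (0, 5, 0)

Answer: (0, 5, 0)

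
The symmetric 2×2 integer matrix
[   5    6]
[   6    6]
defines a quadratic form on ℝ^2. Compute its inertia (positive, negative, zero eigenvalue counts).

Answer: (1, 1, 0)

Derivation:
step 0: pivot 5 → sign +
step 1: pivot -6/5 → sign −
signature = (1, 1, 0)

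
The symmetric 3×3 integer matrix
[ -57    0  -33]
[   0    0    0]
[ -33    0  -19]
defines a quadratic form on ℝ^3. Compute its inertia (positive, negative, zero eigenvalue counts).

Answer: (1, 1, 1)

Derivation:
step 0: pivot -57 → sign −
step 1: pivot 2/19 → sign +
step 2: row/col 2 already zero → sign 0
signature = (1, 1, 1)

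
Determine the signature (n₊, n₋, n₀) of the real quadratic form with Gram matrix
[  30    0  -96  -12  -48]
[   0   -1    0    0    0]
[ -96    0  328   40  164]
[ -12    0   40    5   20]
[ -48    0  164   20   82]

step 0: pivot 30 → sign +
step 1: pivot -1 → sign −
step 2: pivot 104/5 → sign +
step 3: pivot 1/13 → sign +
step 4: row/col 4 already zero → sign 0
signature = (3, 1, 1)

Answer: (3, 1, 1)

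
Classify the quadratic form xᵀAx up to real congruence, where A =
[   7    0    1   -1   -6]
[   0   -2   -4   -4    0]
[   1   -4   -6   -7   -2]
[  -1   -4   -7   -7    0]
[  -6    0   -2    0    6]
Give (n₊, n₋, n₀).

Answer: (3, 1, 1)

Derivation:
step 0: pivot 7 → sign +
step 1: pivot -2 → sign −
step 2: pivot 13/7 → sign +
step 3: pivot 2/13 → sign +
step 4: row/col 4 already zero → sign 0
signature = (3, 1, 1)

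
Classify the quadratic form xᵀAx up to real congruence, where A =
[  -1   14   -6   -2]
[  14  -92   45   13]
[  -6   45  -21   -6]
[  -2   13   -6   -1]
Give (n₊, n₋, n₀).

step 0: pivot -1 → sign −
step 1: pivot 104 → sign +
step 2: pivot 3/8 → sign +
step 3: pivot 6/13 → sign +
signature = (3, 1, 0)

Answer: (3, 1, 0)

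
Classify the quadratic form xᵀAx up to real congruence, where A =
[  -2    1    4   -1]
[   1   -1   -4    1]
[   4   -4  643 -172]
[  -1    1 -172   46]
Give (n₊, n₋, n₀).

Answer: (1, 3, 0)

Derivation:
step 0: pivot -2 → sign −
step 1: pivot -1/2 → sign −
step 2: pivot 659 → sign +
step 3: pivot -3/659 → sign −
signature = (1, 3, 0)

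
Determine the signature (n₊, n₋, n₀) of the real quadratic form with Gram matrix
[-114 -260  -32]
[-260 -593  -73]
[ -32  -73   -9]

step 0: pivot -114 → sign −
step 1: pivot -1/57 → sign −
step 2: row/col 2 already zero → sign 0
signature = (0, 2, 1)

Answer: (0, 2, 1)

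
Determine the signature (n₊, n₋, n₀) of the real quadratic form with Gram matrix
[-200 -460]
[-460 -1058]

step 0: pivot -200 → sign −
step 1: row/col 1 already zero → sign 0
signature = (0, 1, 1)

Answer: (0, 1, 1)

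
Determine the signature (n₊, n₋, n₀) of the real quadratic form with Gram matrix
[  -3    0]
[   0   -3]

step 0: pivot -3 → sign −
step 1: pivot -3 → sign −
signature = (0, 2, 0)

Answer: (0, 2, 0)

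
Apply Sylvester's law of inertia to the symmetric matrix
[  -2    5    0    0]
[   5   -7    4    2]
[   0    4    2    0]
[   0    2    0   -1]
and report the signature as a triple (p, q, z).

Answer: (2, 2, 0)

Derivation:
step 0: pivot -2 → sign −
step 1: pivot 11/2 → sign +
step 2: pivot -10/11 → sign −
step 3: pivot 3/5 → sign +
signature = (2, 2, 0)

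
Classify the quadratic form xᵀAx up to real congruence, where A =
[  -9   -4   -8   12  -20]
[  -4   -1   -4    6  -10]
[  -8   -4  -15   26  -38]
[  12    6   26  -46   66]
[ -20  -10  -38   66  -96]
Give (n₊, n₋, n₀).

step 0: pivot -9 → sign −
step 1: pivot 7/9 → sign +
step 2: pivot -57/7 → sign −
step 3: pivot -14/57 → sign −
step 4: pivot 2/7 → sign +
signature = (2, 3, 0)

Answer: (2, 3, 0)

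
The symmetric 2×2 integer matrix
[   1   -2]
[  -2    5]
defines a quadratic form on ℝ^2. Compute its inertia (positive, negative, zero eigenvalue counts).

Answer: (2, 0, 0)

Derivation:
step 0: pivot 1 → sign +
step 1: pivot 1 → sign +
signature = (2, 0, 0)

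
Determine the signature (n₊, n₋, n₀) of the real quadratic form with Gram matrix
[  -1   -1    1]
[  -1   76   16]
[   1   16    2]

step 0: pivot -1 → sign −
step 1: pivot 77 → sign +
step 2: pivot 6/77 → sign +
signature = (2, 1, 0)

Answer: (2, 1, 0)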